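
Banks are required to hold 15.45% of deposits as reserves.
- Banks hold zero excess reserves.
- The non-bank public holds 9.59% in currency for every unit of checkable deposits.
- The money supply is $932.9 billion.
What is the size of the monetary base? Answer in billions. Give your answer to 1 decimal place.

The money multiplier is m = (1 + c) / (rr + c) = (1 + 0.0959) / (0.1545 + 0.0959) ≈ 4.37660.
MB = M / m = 932.9 / 4.37660 ≈ 213.1563 billion.

$213.2 billion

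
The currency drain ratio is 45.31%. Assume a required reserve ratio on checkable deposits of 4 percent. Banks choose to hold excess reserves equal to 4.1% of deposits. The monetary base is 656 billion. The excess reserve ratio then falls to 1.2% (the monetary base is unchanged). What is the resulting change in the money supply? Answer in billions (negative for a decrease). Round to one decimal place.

Initially m₁ = (1 + 0.4531) / (0.04 + 0.041 + 0.4531) ≈ 2.72065, so M₁ = 2.72065 × 656 = 1784.7464 billion.
After the change m₂ = (1 + 0.4531) / (0.04 + 0.012 + 0.4531) ≈ 2.87686, so M₂ = 2.87686 × 656 ≈ 1887.2202 billion.
ΔM = M₂ − M₁ = 1887.2202 − 1784.7464 = 102.4738 billion.

102.5 billion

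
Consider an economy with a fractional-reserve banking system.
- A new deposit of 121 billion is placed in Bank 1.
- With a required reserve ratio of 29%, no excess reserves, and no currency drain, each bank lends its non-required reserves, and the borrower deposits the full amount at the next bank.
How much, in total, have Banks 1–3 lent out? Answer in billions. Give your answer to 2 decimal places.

Bank i lends (1 − rr)^i of the original deposit: Bank 1 lends 121·0.7100 = 85.9100, Bank 2 lends 121·0.7100² = 60.9961, and so on.
Summing a geometric series: total = 121·[0.7100·(1 − 0.7100^3) / (1 − 0.7100)] ≈ 190.2133 billion.

190.21 billion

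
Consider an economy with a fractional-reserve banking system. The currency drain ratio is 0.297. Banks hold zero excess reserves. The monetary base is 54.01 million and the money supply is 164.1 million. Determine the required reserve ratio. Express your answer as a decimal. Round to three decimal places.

Using m = M/MB = 164.1/54.01 ≈ 3.038326. Since m = (1 + c)/(c + rr + e), the denominator satisfies c + rr + e = (1 + c)/m = (1 + 0.297) / 3.038326 ≈ 0.426880.
With c = 0.297 and e = 0, the required reserve ratio is 0.426880 − 0.297 − 0 = 0.12988.

0.130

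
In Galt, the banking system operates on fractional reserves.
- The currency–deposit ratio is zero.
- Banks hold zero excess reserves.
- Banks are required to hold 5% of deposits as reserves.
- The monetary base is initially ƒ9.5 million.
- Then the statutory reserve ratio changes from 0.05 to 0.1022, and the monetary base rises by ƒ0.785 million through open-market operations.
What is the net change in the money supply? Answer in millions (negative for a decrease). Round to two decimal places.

-89.36 million

Before: m₁ = 1 / (0.05) = 20, MB₁ = 9.5, so M₁ = 20 × 9.5 = 190 million.
After: m₂ = 1 / (0.1022) ≈ 9.78474, MB₂ = 9.5 + 0.785 = 10.285, so M₂ = 9.78474 × 10.285 ≈ 100.6361 million.
ΔM = M₂ − M₁ = 100.6361 − 190 = -89.3639 million.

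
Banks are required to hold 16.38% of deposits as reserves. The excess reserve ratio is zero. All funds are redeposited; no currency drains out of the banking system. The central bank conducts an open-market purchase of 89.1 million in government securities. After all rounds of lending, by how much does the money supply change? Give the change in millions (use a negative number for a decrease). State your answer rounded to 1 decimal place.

544.0 million

The simple money multiplier is m = 1/rr = 1/0.1638 ≈ 6.1050.
An open-market purchase increases the monetary base by 89.1 million, so ΔM = m × ΔMB = 6.1050 × 89.1 = 543.9555 million.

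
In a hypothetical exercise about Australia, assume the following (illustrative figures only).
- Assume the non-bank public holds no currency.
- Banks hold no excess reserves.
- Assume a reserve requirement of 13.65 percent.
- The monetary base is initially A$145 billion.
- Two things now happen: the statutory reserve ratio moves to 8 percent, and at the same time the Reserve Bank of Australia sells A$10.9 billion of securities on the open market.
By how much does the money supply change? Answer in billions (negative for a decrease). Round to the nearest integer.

A$614 billion

Before: m₁ = 1 / (0.1365) ≈ 7.3260, MB₁ = 145, so M₁ = 7.3260 × 145 = 1062.27 billion.
After: m₂ = 1 / (0.08) = 12.5, MB₂ = 145 − 10.9 = 134.1, so M₂ = 12.5 × 134.1 = 1676.25 billion.
ΔM = M₂ − M₁ = 1676.25 − 1062.27 = 613.98 billion.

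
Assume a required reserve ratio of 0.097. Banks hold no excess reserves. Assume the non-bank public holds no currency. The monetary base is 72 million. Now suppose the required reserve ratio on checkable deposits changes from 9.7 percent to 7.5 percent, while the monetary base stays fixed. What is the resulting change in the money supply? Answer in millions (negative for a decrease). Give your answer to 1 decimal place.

217.7 million

Initially m₁ = 1 / (0.097) ≈ 10.3093, so M₁ = 10.3093 × 72 = 742.2696 million.
After the change m₂ = 1 / (0.075) ≈ 13.3333, so M₂ = 13.3333 × 72 = 959.9976 million.
ΔM = M₂ − M₁ = 959.9976 − 742.2696 = 217.728 million.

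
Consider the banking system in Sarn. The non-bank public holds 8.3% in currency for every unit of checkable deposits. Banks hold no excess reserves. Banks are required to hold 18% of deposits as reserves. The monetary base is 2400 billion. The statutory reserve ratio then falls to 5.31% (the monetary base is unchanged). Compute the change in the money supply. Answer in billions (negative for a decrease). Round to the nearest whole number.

Initially m₁ = (1 + 0.083) / (0.18 + 0.083) ≈ 4.11787, so M₁ = 4.11787 × 2400 = 9882.888 billion.
After the change m₂ = (1 + 0.083) / (0.0531 + 0.083) ≈ 7.95738, so M₂ = 7.95738 × 2400 = 19097.712 billion.
ΔM = M₂ − M₁ = 19097.712 − 9882.888 = 9214.824 billion.

9215 billion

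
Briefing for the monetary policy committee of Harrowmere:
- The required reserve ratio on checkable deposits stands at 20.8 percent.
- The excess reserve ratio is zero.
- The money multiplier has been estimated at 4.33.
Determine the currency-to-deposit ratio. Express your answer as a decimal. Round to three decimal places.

Using m = 4.33. From m = (1 + c)/(c + rr + e), rearranging gives 1 + c = m·(c + rr + e), so c·(1 − m) = m·(rr + e) − 1.
Hence c = [m·(rr + e) − 1]/(1 − m) = [4.33 × (0.208 + 0) − 1] / (1 − 4.33) ≈ 0.029838.

0.030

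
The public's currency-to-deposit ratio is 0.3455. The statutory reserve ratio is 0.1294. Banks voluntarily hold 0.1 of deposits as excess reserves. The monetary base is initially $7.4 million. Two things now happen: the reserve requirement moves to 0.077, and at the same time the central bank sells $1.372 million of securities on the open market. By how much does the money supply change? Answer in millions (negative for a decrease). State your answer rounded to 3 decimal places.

-1.796 million

Before: m₁ = (1 + 0.3455) / (0.1294 + 0.1 + 0.3455) ≈ 2.34041, MB₁ = 7.4, so M₁ = 2.34041 × 7.4 ≈ 17.319 million.
After: m₂ = (1 + 0.3455) / (0.077 + 0.1 + 0.3455) ≈ 2.57512, MB₂ = 7.4 − 1.372 = 6.028, so M₂ = 2.57512 × 6.028 ≈ 15.5228 million.
ΔM = M₂ − M₁ = 15.5228 − 17.319 = -1.7962 million.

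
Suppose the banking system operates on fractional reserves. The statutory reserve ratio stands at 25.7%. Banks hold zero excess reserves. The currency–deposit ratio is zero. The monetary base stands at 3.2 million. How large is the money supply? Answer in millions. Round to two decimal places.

With no currency drain or excess reserves, the money multiplier is m = 1/rr = 1/0.257 ≈ 3.8911.
Money supply M = m × MB = 3.8911 × 3.2 ≈ 12.4515 million.

12.45 million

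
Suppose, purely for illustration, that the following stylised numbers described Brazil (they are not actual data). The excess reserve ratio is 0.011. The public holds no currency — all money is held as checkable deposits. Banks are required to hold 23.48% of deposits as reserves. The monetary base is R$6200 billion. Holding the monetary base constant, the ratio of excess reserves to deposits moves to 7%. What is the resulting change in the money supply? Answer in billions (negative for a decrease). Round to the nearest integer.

-4883 billion

Initially m₁ = 1 / (0.2348 + 0.011) ≈ 4.06835, so M₁ = 4.06835 × 6200 = 25223.77 billion.
After the change m₂ = 1 / (0.2348 + 0.07) ≈ 3.28084, so M₂ = 3.28084 × 6200 = 20341.208 billion.
ΔM = M₂ − M₁ = 20341.208 − 25223.77 = -4882.562 billion.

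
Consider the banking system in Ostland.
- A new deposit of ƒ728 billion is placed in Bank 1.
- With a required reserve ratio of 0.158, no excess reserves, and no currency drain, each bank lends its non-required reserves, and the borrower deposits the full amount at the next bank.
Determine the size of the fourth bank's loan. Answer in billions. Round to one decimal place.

Each bank lends a fraction (1 − rr) = 0.8420 of the deposit it receives, so Bank 4 receives 728·0.8420^3 and lends 728·0.8420^4 ≈ 365.9146 billion.

ƒ365.9 billion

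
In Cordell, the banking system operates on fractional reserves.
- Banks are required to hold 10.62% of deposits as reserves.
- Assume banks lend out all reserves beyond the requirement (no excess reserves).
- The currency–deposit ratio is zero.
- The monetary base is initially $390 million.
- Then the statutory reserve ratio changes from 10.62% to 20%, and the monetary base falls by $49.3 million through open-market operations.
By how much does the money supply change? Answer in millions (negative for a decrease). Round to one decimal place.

Before: m₁ = 1 / (0.1062) ≈ 9.41620, MB₁ = 390, so M₁ = 9.41620 × 390 = 3672.318 million.
After: m₂ = 1 / (0.2) = 5, MB₂ = 390 − 49.3 = 340.7, so M₂ = 5 × 340.7 = 1703.5 million.
ΔM = M₂ − M₁ = 1703.5 − 3672.318 = -1968.818 million.

-1968.8 million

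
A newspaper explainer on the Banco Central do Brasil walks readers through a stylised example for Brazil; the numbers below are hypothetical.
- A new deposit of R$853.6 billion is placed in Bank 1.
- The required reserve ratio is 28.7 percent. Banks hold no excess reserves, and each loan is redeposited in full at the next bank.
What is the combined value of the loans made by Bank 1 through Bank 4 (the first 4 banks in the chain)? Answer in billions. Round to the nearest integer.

Bank i lends (1 − rr)^i of the original deposit: Bank 1 lends 853.6·0.7130 = 608.6168, Bank 2 lends 853.6·0.7130² ≈ 433.9438, and so on.
Summing a geometric series: total = 853.6·[0.7130·(1 − 0.7130^4) / (1 − 0.7130)] ≈ 1572.5661 billion.

R$1573 billion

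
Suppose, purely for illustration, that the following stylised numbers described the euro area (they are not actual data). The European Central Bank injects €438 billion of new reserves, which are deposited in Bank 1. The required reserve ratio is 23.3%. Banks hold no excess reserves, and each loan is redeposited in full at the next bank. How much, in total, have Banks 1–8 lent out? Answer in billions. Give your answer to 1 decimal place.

Bank i lends (1 − rr)^i of the original deposit: Bank 1 lends 438·0.7670 = 335.9460, Bank 2 lends 438·0.7670² ≈ 257.6706, and so on.
Summing a geometric series: total = 438·[0.7670·(1 − 0.7670^8) / (1 − 0.7670)] ≈ 1269.1346 billion.

€1269.1 billion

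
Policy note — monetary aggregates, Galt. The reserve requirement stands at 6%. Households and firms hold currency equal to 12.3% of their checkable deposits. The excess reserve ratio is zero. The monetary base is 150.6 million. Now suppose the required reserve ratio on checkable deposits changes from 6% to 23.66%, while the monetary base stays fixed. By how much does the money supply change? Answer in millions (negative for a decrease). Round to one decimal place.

Initially m₁ = (1 + 0.123) / (0.06 + 0.123) ≈ 6.13661, so M₁ = 6.13661 × 150.6 ≈ 924.1735 million.
After the change m₂ = (1 + 0.123) / (0.2366 + 0.123) ≈ 3.12291, so M₂ = 3.12291 × 150.6 ≈ 470.3102 million.
ΔM = M₂ − M₁ = 470.3102 − 924.1735 = -453.8633 million.

-453.9 million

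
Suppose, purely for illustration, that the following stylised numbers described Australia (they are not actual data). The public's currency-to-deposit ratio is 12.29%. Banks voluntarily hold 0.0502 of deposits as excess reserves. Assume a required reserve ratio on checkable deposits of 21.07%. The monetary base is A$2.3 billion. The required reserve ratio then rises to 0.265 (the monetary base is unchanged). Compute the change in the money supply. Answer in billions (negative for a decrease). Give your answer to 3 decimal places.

-0.834 billion

Initially m₁ = (1 + 0.1229) / (0.2107 + 0.0502 + 0.1229) ≈ 2.92574, so M₁ = 2.92574 × 2.3 ≈ 6.7292 billion.
After the change m₂ = (1 + 0.1229) / (0.265 + 0.0502 + 0.1229) ≈ 2.56311, so M₂ = 2.56311 × 2.3 ≈ 5.8952 billion.
ΔM = M₂ − M₁ = 5.8952 − 6.7292 = -0.834 billion.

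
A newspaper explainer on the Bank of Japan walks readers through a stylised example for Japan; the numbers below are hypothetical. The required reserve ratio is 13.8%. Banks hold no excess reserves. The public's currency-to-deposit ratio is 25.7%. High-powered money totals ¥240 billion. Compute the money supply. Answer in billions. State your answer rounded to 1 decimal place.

¥763.7 billion

The money multiplier is m = (1 + c) / (rr + c) = (1 + 0.257) / (0.138 + 0.257) ≈ 3.18228.
So M = m × MB = 3.18228 × 240 = 763.7472 billion.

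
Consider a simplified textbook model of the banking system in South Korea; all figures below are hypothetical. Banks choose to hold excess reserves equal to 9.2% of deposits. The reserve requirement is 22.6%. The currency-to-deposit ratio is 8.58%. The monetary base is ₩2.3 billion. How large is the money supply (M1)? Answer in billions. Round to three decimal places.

The money multiplier is m = (1 + c) / (rr + e + c) = (1 + 0.0858) / (0.226 + 0.092 + 0.0858) ≈ 2.68895.
So M = m × MB = 2.68895 × 2.3 ≈ 6.1846 billion.

₩6.185 billion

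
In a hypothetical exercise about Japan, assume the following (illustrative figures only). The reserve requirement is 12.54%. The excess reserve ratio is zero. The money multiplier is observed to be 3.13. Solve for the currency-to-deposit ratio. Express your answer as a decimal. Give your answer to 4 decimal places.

Using m = 3.13. From m = (1 + c)/(c + rr + e), rearranging gives 1 + c = m·(c + rr + e), so c·(1 − m) = m·(rr + e) − 1.
Hence c = [m·(rr + e) − 1]/(1 − m) = [3.13 × (0.1254 + 0) − 1] / (1 − 3.13) ≈ 0.285210.

0.2852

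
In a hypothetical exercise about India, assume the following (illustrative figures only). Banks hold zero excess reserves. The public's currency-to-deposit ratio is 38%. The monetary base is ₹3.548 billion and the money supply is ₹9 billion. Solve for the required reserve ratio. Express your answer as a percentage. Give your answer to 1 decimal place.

Using m = M/MB = 9/3.548 ≈ 2.536640. Since m = (1 + c)/(c + rr + e), the denominator satisfies c + rr + e = (1 + c)/m = (1 + 0.38) / 2.536640 ≈ 0.544027.
With c = 0.38 and e = 0, the required reserve ratio is 0.544027 − 0.38 − 0 = 0.164027.

16.4%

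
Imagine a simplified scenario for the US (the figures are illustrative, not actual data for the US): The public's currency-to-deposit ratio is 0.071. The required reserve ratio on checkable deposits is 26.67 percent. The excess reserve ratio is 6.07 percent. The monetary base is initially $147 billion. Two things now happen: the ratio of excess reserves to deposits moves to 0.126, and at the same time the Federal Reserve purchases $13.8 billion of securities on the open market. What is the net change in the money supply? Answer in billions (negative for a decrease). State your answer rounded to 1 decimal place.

-23.8 billion

Before: m₁ = (1 + 0.071) / (0.2667 + 0.0607 + 0.071) ≈ 2.68825, MB₁ = 147, so M₁ = 2.68825 × 147 ≈ 395.1728 billion.
After: m₂ = (1 + 0.071) / (0.2667 + 0.126 + 0.071) ≈ 2.30968, MB₂ = 147 + 13.8 = 160.8, so M₂ = 2.30968 × 160.8 ≈ 371.3965 billion.
ΔM = M₂ − M₁ = 371.3965 − 395.1728 = -23.7763 billion.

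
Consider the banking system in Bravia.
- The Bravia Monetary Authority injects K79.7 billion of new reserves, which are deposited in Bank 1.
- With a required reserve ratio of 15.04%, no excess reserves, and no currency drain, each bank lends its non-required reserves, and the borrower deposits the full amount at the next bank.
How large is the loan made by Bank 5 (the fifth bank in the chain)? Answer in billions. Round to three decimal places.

K35.280 billion

Each bank lends a fraction (1 − rr) = 0.8496 of the deposit it receives, so Bank 5 receives 79.7·0.8496^4 and lends 79.7·0.8496^5 ≈ 35.2802 billion.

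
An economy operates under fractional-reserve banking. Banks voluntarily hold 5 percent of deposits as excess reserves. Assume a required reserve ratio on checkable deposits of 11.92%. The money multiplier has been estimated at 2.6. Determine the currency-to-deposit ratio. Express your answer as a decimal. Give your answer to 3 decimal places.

Using m = 2.6. From m = (1 + c)/(c + rr + e), rearranging gives 1 + c = m·(c + rr + e), so c·(1 − m) = m·(rr + e) − 1.
Hence c = [m·(rr + e) − 1]/(1 − m) = [2.6 × (0.1192 + 0.05) − 1] / (1 − 2.6) = 0.350050.

0.350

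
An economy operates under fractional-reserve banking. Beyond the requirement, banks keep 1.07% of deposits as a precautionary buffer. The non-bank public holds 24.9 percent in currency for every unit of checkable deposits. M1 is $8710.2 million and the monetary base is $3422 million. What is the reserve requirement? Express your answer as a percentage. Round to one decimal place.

23.1%

Using m = M/MB = 8710.2/3422 ≈ 2.545354. Since m = (1 + c)/(c + rr + e), the denominator satisfies c + rr + e = (1 + c)/m = (1 + 0.249) / 2.545354 ≈ 0.490698.
With c = 0.249 and e = 0.0107, the reserve requirement is 0.490698 − 0.249 − 0.0107 = 0.230998.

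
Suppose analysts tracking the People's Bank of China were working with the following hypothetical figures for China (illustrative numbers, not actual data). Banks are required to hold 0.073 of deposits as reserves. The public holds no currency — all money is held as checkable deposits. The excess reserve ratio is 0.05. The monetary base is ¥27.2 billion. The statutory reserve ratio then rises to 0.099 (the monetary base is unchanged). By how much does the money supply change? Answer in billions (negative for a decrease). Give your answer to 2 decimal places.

Initially m₁ = 1 / (0.073 + 0.05) ≈ 8.13008, so M₁ = 8.13008 × 27.2 ≈ 221.1382 billion.
After the change m₂ = 1 / (0.099 + 0.05) ≈ 6.71141, so M₂ = 6.71141 × 27.2 ≈ 182.5504 billion.
ΔM = M₂ − M₁ = 182.5504 − 221.1382 = -38.5878 billion.

-38.59 billion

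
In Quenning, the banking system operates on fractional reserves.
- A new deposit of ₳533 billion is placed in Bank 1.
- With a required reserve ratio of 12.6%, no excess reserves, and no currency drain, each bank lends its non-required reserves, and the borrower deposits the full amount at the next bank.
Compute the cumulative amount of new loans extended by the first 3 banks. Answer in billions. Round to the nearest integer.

Bank i lends (1 − rr)^i of the original deposit: Bank 1 lends 533·0.8740 = 465.8420, Bank 2 lends 533·0.8740² ≈ 407.1459, and so on.
Summing a geometric series: total = 533·[0.8740·(1 − 0.8740^3) / (1 − 0.8740)] ≈ 1228.8334 billion.

₳1229 billion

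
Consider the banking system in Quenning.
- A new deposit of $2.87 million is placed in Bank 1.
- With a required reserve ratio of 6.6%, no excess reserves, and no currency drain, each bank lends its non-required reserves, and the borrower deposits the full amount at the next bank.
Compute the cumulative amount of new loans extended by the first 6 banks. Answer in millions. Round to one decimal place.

$13.7 million

Bank i lends (1 − rr)^i of the original deposit: Bank 1 lends 2.87·0.9340 ≈ 2.6806, Bank 2 lends 2.87·0.9340² ≈ 2.5037, and so on.
Summing a geometric series: total = 2.87·[0.9340·(1 − 0.9340^6) / (1 − 0.9340)] ≈ 13.6520 million.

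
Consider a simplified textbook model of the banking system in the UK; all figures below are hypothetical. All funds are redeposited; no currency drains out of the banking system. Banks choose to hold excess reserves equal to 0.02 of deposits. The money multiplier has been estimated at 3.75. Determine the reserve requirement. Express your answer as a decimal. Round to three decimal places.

0.247

Using m = 3.75. Since m = (1 + c)/(c + rr + e), the denominator satisfies c + rr + e = (1 + c)/m = (1 + 0) / 3.75 ≈ 0.266667.
With c = 0 and e = 0.02, the reserve requirement is 0.266667 − 0 − 0.02 = 0.246667.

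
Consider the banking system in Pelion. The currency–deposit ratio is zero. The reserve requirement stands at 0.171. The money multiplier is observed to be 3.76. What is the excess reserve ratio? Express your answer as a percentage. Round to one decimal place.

Using m = 3.76. Since m = (1 + c)/(c + rr + e), the denominator satisfies c + rr + e = (1 + c)/m = (1 + 0) / 3.76 ≈ 0.265957.
With c = 0 and rr = 0.171, the excess reserve ratio is 0.265957 − 0 − 0.171 = 0.094957.

9.5%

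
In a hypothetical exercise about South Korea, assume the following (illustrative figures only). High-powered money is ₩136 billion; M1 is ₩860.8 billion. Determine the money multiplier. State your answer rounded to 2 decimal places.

6.33

The money multiplier is m = M / MB = 860.8 / 136 ≈ 6.32941.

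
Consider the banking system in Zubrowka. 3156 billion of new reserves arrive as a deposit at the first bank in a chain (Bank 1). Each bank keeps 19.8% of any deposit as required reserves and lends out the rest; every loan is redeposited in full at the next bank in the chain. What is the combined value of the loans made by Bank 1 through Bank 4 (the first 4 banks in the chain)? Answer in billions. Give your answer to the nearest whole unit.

Bank i lends (1 − rr)^i of the original deposit: Bank 1 lends 3156·0.8020 = 2531.1120, Bank 2 lends 3156·0.8020² ≈ 2029.9518, and so on.
Summing a geometric series: total = 3156·[0.8020·(1 − 0.8020^4) / (1 − 0.8020)] ≈ 7494.7583 billion.

7495 billion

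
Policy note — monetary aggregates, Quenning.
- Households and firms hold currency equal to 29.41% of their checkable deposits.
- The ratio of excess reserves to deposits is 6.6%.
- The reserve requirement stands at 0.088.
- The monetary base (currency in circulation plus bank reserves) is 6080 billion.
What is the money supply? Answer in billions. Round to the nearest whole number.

The money multiplier is m = (1 + c) / (rr + e + c) = (1 + 0.2941) / (0.088 + 0.066 + 0.2941) ≈ 2.88797.
So M = m × MB = 2.88797 × 6080 = 17558.8576 billion.

17559 billion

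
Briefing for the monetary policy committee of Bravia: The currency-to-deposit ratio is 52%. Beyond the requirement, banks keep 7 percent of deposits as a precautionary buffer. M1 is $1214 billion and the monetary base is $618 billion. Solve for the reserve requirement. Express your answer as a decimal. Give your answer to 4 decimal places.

0.1838

Using m = M/MB = 1214/618 ≈ 1.964401. Since m = (1 + c)/(c + rr + e), the denominator satisfies c + rr + e = (1 + c)/m = (1 + 0.52) / 1.964401 ≈ 0.773773.
With c = 0.52 and e = 0.07, the reserve requirement is 0.773773 − 0.52 − 0.07 = 0.183773.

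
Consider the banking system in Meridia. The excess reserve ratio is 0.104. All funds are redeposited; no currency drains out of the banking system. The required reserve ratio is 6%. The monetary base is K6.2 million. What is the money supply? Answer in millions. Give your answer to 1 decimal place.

The money multiplier is m = 1 / (rr + e) = 1 / (0.06 + 0.104) ≈ 6.0976.
So M = m × MB = 6.0976 × 6.2 ≈ 37.8051 million.

K37.8 million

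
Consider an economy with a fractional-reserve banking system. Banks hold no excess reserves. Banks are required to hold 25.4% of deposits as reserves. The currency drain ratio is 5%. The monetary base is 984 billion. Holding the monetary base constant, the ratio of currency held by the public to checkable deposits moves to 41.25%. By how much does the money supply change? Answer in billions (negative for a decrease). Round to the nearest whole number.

Initially m₁ = (1 + 0.05) / (0.254 + 0.05) ≈ 3.4539, so M₁ = 3.4539 × 984 = 3398.6376 billion.
After the change m₂ = (1 + 0.4125) / (0.254 + 0.4125) ≈ 2.1193, so M₂ = 2.1193 × 984 = 2085.3912 billion.
ΔM = M₂ − M₁ = 2085.3912 − 3398.6376 = -1313.2464 billion.

-1313 billion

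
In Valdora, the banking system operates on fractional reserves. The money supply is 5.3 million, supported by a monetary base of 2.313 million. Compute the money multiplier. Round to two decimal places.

The money multiplier is m = M / MB = 5.3 / 2.313 ≈ 2.29140.

2.29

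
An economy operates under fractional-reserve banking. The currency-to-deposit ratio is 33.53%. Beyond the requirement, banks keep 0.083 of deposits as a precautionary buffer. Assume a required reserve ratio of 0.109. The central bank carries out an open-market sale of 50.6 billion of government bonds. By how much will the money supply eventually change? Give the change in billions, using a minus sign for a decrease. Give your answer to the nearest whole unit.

The money multiplier is m = (1 + c) / (rr + e + c) = (1 + 0.3353) / (0.109 + 0.083 + 0.3353) ≈ 2.5323.
The sale removes 50.6 billion of base, so ΔM = m × ΔMB = 2.5323 × (−50.6) ≈ -128.1344 billion.

-128 billion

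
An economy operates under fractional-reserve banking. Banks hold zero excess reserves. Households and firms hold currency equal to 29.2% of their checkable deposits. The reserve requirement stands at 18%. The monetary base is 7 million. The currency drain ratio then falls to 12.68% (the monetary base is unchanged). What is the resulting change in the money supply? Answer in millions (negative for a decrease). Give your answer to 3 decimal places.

Initially m₁ = (1 + 0.292) / (0.18 + 0.292) ≈ 2.73729, so M₁ = 2.73729 × 7 ≈ 19.161 million.
After the change m₂ = (1 + 0.1268) / (0.18 + 0.1268) ≈ 3.67275, so M₂ = 3.67275 × 7 ≈ 25.7093 million.
ΔM = M₂ − M₁ = 25.7093 − 19.161 = 6.5483 million.

6.548 million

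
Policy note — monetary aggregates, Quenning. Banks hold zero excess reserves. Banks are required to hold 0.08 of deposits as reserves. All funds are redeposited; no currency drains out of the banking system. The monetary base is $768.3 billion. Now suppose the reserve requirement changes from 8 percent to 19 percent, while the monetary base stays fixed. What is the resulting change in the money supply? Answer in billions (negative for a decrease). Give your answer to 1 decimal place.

Initially m₁ = 1 / (0.08) = 12.5, so M₁ = 12.5 × 768.3 = 9603.75 billion.
After the change m₂ = 1 / (0.19) ≈ 5.26316, so M₂ = 5.26316 × 768.3 ≈ 4043.6858 billion.
ΔM = M₂ − M₁ = 4043.6858 − 9603.75 = -5560.0642 billion.

-5560.1 billion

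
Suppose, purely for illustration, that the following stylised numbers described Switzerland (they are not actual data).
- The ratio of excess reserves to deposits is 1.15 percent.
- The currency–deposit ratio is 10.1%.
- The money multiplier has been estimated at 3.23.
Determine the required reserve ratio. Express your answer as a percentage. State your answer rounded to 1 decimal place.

Using m = 3.23. Since m = (1 + c)/(c + rr + e), the denominator satisfies c + rr + e = (1 + c)/m = (1 + 0.101) / 3.23 ≈ 0.340867.
With c = 0.101 and e = 0.0115, the required reserve ratio is 0.340867 − 0.101 − 0.0115 = 0.228367.

22.8%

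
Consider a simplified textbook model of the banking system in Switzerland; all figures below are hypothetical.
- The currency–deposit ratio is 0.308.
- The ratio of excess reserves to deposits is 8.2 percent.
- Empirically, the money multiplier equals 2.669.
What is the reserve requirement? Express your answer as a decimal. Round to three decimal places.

0.100

Using m = 2.669. Since m = (1 + c)/(c + rr + e), the denominator satisfies c + rr + e = (1 + c)/m = (1 + 0.308) / 2.669 ≈ 0.490071.
With c = 0.308 and e = 0.082, the reserve requirement is 0.490071 − 0.308 − 0.082 = 0.100071.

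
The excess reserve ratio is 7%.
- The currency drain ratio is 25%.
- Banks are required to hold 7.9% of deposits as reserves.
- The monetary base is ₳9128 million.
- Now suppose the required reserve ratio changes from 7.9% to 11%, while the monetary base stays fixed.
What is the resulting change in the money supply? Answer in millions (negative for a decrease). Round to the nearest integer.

-2062 million

Initially m₁ = (1 + 0.25) / (0.079 + 0.07 + 0.25) ≈ 3.13283, so M₁ = 3.13283 × 9128 ≈ 28596.4722 million.
After the change m₂ = (1 + 0.25) / (0.11 + 0.07 + 0.25) ≈ 2.90698, so M₂ = 2.90698 × 9128 ≈ 26534.9134 million.
ΔM = M₂ − M₁ = 26534.9134 − 28596.4722 = -2061.5588 million.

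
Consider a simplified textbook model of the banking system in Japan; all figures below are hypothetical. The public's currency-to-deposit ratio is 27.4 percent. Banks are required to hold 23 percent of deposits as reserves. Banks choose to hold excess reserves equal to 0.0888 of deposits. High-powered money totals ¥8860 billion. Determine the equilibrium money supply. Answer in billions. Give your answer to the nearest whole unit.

The money multiplier is m = (1 + c) / (rr + e + c) = (1 + 0.274) / (0.23 + 0.0888 + 0.274) ≈ 2.14912.
So M = m × MB = 2.14912 × 8860 = 19041.2032 billion.

¥19041 billion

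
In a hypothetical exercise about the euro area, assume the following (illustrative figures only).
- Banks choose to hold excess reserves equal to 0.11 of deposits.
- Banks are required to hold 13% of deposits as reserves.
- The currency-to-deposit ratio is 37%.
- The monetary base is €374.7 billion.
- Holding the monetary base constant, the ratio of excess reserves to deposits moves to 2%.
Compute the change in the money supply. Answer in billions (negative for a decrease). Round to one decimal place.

€145.7 billion

Initially m₁ = (1 + 0.37) / (0.13 + 0.11 + 0.37) ≈ 2.24590, so M₁ = 2.24590 × 374.7 ≈ 841.5387 billion.
After the change m₂ = (1 + 0.37) / (0.13 + 0.02 + 0.37) ≈ 2.63462, so M₂ = 2.63462 × 374.7 ≈ 987.1921 billion.
ΔM = M₂ − M₁ = 987.1921 − 841.5387 = 145.6534 billion.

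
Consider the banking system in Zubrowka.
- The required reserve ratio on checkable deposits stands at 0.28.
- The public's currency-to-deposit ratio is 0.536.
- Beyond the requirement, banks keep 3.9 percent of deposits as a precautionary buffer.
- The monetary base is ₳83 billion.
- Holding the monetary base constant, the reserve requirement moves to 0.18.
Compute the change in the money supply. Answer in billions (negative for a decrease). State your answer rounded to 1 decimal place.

₳19.7 billion

Initially m₁ = (1 + 0.536) / (0.28 + 0.039 + 0.536) ≈ 1.7965, so M₁ = 1.7965 × 83 = 149.1095 billion.
After the change m₂ = (1 + 0.536) / (0.18 + 0.039 + 0.536) ≈ 2.0344, so M₂ = 2.0344 × 83 = 168.8552 billion.
ΔM = M₂ − M₁ = 168.8552 − 149.1095 = 19.7457 billion.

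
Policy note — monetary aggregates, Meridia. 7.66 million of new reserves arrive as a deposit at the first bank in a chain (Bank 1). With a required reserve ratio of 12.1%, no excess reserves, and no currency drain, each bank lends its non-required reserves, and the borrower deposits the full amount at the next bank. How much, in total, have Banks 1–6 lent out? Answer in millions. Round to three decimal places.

29.979 million

Bank i lends (1 − rr)^i of the original deposit: Bank 1 lends 7.66·0.8790 ≈ 6.7331, Bank 2 lends 7.66·0.8790² ≈ 5.9184, and so on.
Summing a geometric series: total = 7.66·[0.8790·(1 − 0.8790^6) / (1 − 0.8790)] ≈ 29.9794 million.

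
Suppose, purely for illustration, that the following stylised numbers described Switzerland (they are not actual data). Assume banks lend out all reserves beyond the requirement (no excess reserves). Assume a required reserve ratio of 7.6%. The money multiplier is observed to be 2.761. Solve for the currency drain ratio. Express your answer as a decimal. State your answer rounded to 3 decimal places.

Using m = 2.761. From m = (1 + c)/(c + rr + e), rearranging gives 1 + c = m·(c + rr + e), so c·(1 − m) = m·(rr + e) − 1.
Hence c = [m·(rr + e) − 1]/(1 − m) = [2.761 × (0.076 + 0) − 1] / (1 − 2.761) ≈ 0.448702.

0.449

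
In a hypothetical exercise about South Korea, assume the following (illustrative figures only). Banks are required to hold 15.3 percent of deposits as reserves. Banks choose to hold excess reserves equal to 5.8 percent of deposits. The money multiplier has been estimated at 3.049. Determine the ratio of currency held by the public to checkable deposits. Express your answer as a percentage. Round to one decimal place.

17.4%

Using m = 3.049. From m = (1 + c)/(c + rr + e), rearranging gives 1 + c = m·(c + rr + e), so c·(1 − m) = m·(rr + e) − 1.
Hence c = [m·(rr + e) − 1]/(1 − m) = [3.049 × (0.153 + 0.058) − 1] / (1 − 3.049) ≈ 0.174066.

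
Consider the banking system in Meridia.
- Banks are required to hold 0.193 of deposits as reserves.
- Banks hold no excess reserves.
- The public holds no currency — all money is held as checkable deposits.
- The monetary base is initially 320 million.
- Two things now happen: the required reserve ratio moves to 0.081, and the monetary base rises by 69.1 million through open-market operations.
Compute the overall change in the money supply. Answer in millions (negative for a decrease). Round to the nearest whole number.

Before: m₁ = 1 / (0.193) ≈ 5.1813, MB₁ = 320, so M₁ = 5.1813 × 320 = 1658.016 million.
After: m₂ = 1 / (0.081) ≈ 12.3457, MB₂ = 320 + 69.1 = 389.1, so M₂ = 12.3457 × 389.1 ≈ 4803.7119 million.
ΔM = M₂ − M₁ = 4803.7119 − 1658.016 = 3145.6959 million.

3146 million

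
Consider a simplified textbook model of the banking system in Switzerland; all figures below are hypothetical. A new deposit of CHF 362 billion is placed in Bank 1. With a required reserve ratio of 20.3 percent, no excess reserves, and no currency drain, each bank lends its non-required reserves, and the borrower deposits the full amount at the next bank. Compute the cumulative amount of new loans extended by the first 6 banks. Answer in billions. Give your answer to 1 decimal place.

CHF 1057.0 billion

Bank i lends (1 − rr)^i of the original deposit: Bank 1 lends 362·0.7970 = 288.5140, Bank 2 lends 362·0.7970² ≈ 229.9457, and so on.
Summing a geometric series: total = 362·[0.7970·(1 − 0.7970^6) / (1 − 0.7970)] ≈ 1056.9834 billion.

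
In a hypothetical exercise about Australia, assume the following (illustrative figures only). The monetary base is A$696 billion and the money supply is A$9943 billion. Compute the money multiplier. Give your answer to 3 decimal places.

The money multiplier is m = M / MB = 9943 / 696 ≈ 14.28592.

14.286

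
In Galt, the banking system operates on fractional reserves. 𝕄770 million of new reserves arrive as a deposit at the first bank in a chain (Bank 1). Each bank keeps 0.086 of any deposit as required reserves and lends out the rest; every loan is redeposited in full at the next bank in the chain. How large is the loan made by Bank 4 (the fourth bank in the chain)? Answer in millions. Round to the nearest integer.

Each bank lends a fraction (1 − rr) = 0.9140 of the deposit it receives, so Bank 4 receives 770·0.9140^3 and lends 770·0.9140^4 ≈ 537.3726 million.

𝕄537 million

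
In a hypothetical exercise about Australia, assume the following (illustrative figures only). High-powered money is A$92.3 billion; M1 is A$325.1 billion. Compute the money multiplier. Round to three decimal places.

3.522

The money multiplier is m = M / MB = 325.1 / 92.3 ≈ 3.52221.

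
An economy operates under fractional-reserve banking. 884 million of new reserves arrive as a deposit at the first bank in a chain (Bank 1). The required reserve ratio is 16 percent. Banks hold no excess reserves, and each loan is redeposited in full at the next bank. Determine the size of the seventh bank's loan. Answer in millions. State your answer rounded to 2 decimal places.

260.86 million

Each bank lends a fraction (1 − rr) = 0.8400 of the deposit it receives, so Bank 7 receives 884·0.8400^6 and lends 884·0.8400^7 ≈ 260.8599 million.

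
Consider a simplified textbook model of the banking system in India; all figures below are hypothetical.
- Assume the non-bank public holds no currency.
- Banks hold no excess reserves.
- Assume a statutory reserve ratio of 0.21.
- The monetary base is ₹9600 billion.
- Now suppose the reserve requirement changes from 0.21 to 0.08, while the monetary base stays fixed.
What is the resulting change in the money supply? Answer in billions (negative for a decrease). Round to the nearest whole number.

Initially m₁ = 1 / (0.21) ≈ 4.76190, so M₁ = 4.76190 × 9600 = 45714.24 billion.
After the change m₂ = 1 / (0.08) = 12.5, so M₂ = 12.5 × 9600 = 120000 billion.
ΔM = M₂ − M₁ = 120000 − 45714.24 = 74285.76 billion.

₹74286 billion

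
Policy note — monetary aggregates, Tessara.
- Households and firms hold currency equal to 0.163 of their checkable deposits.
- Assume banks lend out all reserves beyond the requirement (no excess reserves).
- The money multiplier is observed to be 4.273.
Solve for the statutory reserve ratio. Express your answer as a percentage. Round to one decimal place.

10.9%

Using m = 4.273. Since m = (1 + c)/(c + rr + e), the denominator satisfies c + rr + e = (1 + c)/m = (1 + 0.163) / 4.273 ≈ 0.272174.
With c = 0.163 and e = 0, the statutory reserve ratio is 0.272174 − 0.163 − 0 = 0.109174.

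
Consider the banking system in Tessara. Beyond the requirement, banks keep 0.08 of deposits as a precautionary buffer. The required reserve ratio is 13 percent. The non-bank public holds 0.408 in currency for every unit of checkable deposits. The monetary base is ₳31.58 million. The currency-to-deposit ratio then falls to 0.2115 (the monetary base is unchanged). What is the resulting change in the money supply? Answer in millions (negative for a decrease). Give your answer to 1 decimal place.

Initially m₁ = (1 + 0.408) / (0.13 + 0.08 + 0.408) ≈ 2.2783, so M₁ = 2.2783 × 31.58 ≈ 71.9487 million.
After the change m₂ = (1 + 0.2115) / (0.13 + 0.08 + 0.2115) ≈ 2.8743, so M₂ = 2.8743 × 31.58 ≈ 90.7704 million.
ΔM = M₂ − M₁ = 90.7704 − 71.9487 = 18.8217 million.

₳18.8 million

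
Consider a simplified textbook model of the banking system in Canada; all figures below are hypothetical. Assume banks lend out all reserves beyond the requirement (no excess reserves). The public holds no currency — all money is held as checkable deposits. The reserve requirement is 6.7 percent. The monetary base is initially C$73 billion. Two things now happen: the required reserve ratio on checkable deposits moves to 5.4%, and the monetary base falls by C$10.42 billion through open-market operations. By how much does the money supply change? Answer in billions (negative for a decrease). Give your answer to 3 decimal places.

C$69.337 billion

Before: m₁ = 1 / (0.067) ≈ 14.925373, MB₁ = 73, so M₁ = 14.925373 × 73 ≈ 1089.5522 billion.
After: m₂ = 1 / (0.054) ≈ 18.518519, MB₂ = 73 − 10.42 = 62.58, so M₂ = 18.518519 × 62.58 ≈ 1158.8889 billion.
ΔM = M₂ − M₁ = 1158.8889 − 1089.5522 = 69.3367 billion.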